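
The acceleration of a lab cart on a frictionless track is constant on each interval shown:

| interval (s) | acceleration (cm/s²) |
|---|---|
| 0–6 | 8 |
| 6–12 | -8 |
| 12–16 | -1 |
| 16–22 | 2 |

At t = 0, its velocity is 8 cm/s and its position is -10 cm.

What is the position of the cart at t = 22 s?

458 cm

On each constant-a segment, Δv = aΔt and Δx = v₀Δt + ½aΔt²; chain segment to segment.
0–6 s: v starts 8 cm/s; Δx = 8·6 + ½·8·6² = 192 cm; v ends 56 cm/s.
6–12 s: v starts 56 cm/s; Δx = 56·6 + ½·-8·6² = 192 cm; v ends 8 cm/s.
12–16 s: v starts 8 cm/s; Δx = 8·4 + ½·-1·4² = 24 cm; v ends 4 cm/s.
16–22 s: v starts 4 cm/s; Δx = 4·6 + ½·2·6² = 60 cm; v ends 16 cm/s.
x(22) = -10 + Σ Δx = 458 cm.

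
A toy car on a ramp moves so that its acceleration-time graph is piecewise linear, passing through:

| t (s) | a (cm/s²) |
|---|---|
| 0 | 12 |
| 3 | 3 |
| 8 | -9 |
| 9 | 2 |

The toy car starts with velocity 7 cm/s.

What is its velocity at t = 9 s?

Δv equals the area under the a-t graph; then v = v₀ + Δv.
0–3 s: ½(12 + 3)(3) = 22.5 cm/s
3–8 s: ½(3 + -9)(5) = -15 cm/s
8–9 s: ½(-9 + 2)(1) = -3.5 cm/s
Δv = 4 cm/s, so v(9) = 7 + (4) = 11 cm/s.

11 cm/s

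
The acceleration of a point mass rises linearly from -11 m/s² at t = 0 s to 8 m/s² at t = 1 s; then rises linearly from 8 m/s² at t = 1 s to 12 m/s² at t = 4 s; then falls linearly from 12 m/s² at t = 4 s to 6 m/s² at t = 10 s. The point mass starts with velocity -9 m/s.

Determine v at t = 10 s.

73.5 m/s

Δv equals the area under the a-t graph; then v = v₀ + Δv.
0–1 s: ½(-11 + 8)(1) = -1.5 m/s
1–4 s: ½(8 + 12)(3) = 30 m/s
4–10 s: ½(12 + 6)(6) = 54 m/s
Δv = 82.5 m/s, so v(10) = -9 + (82.5) = 73.5 m/s.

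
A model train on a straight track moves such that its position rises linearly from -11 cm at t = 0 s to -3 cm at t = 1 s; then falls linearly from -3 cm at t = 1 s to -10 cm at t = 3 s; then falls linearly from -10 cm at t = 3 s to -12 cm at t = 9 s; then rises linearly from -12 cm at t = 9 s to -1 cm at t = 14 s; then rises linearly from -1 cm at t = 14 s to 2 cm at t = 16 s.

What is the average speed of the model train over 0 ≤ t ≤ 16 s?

1.9375 cm/s

Average speed = (total path length)/(elapsed time); on a piecewise-linear x-t graph the path length is Σ|Δx|.
0–1 s: |Δx| = |-3 − -11| = 8 cm
1–3 s: |Δx| = |-10 − -3| = 7 cm
3–9 s: |Δx| = |-12 − -10| = 2 cm
9–14 s: |Δx| = |-1 − -12| = 11 cm
14–16 s: |Δx| = |2 − -1| = 3 cm
Total path = 31 cm; average speed = 31/16 = 1.9375 cm/s.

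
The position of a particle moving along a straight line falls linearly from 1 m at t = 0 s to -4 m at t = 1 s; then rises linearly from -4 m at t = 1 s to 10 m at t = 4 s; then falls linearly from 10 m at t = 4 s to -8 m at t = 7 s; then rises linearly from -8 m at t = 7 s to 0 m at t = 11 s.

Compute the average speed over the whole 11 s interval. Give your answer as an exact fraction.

Average speed = (total path length)/(elapsed time); on a piecewise-linear x-t graph the path length is Σ|Δx|.
0–1 s: |Δx| = |-4 − 1| = 5 m
1–4 s: |Δx| = |10 − -4| = 14 m
4–7 s: |Δx| = |-8 − 10| = 18 m
7–11 s: |Δx| = |0 − -8| = 8 m
Total path = 45 m; average speed = 45/11 = 45/11 m/s.

45/11 m/s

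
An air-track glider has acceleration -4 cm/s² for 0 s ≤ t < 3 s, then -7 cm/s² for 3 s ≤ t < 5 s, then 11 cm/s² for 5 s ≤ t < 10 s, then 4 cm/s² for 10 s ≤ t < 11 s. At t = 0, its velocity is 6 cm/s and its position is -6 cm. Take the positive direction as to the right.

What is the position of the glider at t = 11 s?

42.5 cm

On each constant-a segment, Δv = aΔt and Δx = v₀Δt + ½aΔt²; chain segment to segment.
0–3 s: v starts 6 cm/s; Δx = 6·3 + ½·-4·3² = 0 cm; v ends -6 cm/s.
3–5 s: v starts -6 cm/s; Δx = -6·2 + ½·-7·2² = -26 cm; v ends -20 cm/s.
5–10 s: v starts -20 cm/s; Δx = -20·5 + ½·11·5² = 37.5 cm; v ends 35 cm/s.
10–11 s: v starts 35 cm/s; Δx = 35·1 + ½·4·1² = 37 cm; v ends 39 cm/s.
x(11) = -6 + Σ Δx = 42.5 cm.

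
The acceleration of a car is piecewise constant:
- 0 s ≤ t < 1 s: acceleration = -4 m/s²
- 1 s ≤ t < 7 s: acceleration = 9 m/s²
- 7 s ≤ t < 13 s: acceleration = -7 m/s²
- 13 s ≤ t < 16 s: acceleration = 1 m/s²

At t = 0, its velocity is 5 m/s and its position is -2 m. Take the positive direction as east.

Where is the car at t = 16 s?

416.5 m

On each constant-a segment, Δv = aΔt and Δx = v₀Δt + ½aΔt²; chain segment to segment.
0–1 s: v starts 5 m/s; Δx = 5·1 + ½·-4·1² = 3 m; v ends 1 m/s.
1–7 s: v starts 1 m/s; Δx = 1·6 + ½·9·6² = 168 m; v ends 55 m/s.
7–13 s: v starts 55 m/s; Δx = 55·6 + ½·-7·6² = 204 m; v ends 13 m/s.
13–16 s: v starts 13 m/s; Δx = 13·3 + ½·1·3² = 43.5 m; v ends 16 m/s.
x(16) = -2 + Σ Δx = 416.5 m.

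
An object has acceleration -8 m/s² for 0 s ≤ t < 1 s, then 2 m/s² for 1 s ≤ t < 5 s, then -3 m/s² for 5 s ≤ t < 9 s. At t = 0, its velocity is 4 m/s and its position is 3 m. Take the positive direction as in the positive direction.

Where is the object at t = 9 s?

-5 m

On each constant-a segment, Δv = aΔt and Δx = v₀Δt + ½aΔt²; chain segment to segment.
0–1 s: v starts 4 m/s; Δx = 4·1 + ½·-8·1² = 0 m; v ends -4 m/s.
1–5 s: v starts -4 m/s; Δx = -4·4 + ½·2·4² = 0 m; v ends 4 m/s.
5–9 s: v starts 4 m/s; Δx = 4·4 + ½·-3·4² = -8 m; v ends -8 m/s.
x(9) = 3 + Σ Δx = -5 m.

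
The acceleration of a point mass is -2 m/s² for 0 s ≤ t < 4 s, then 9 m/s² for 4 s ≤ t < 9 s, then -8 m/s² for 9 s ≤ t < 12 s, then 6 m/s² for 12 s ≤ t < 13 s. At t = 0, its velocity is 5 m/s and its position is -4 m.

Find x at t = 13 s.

208.5 m

On each constant-a segment, Δv = aΔt and Δx = v₀Δt + ½aΔt²; chain segment to segment.
0–4 s: v starts 5 m/s; Δx = 5·4 + ½·-2·4² = 4 m; v ends -3 m/s.
4–9 s: v starts -3 m/s; Δx = -3·5 + ½·9·5² = 97.5 m; v ends 42 m/s.
9–12 s: v starts 42 m/s; Δx = 42·3 + ½·-8·3² = 90 m; v ends 18 m/s.
12–13 s: v starts 18 m/s; Δx = 18·1 + ½·6·1² = 21 m; v ends 24 m/s.
x(13) = -4 + Σ Δx = 208.5 m.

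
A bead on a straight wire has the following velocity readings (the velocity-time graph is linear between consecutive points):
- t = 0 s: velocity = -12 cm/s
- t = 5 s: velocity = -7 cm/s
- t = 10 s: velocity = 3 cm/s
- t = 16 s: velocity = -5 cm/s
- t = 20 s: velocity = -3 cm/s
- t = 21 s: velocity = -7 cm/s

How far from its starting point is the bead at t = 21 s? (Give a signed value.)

-84.5 cm

Net displacement equals the area under the velocity-time graph (areas below the axis count negative).
0–5 s: ½(-12 + -7)(5) = -47.5 cm
5–10 s: ½(-7 + 3)(5) = -10 cm
10–16 s: ½(3 + -5)(6) = -6 cm
16–20 s: ½(-5 + -3)(4) = -16 cm
20–21 s: ½(-3 + -7)(1) = -5 cm
Net displacement = -84.5 cm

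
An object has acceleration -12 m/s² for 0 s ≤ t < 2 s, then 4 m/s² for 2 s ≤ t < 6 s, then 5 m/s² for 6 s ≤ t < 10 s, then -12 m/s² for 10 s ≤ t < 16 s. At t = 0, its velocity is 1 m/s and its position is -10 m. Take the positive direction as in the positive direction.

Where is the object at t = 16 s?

On each constant-a segment, Δv = aΔt and Δx = v₀Δt + ½aΔt²; chain segment to segment.
0–2 s: v starts 1 m/s; Δx = 1·2 + ½·-12·2² = -22 m; v ends -23 m/s.
2–6 s: v starts -23 m/s; Δx = -23·4 + ½·4·4² = -60 m; v ends -7 m/s.
6–10 s: v starts -7 m/s; Δx = -7·4 + ½·5·4² = 12 m; v ends 13 m/s.
10–16 s: v starts 13 m/s; Δx = 13·6 + ½·-12·6² = -138 m; v ends -59 m/s.
x(16) = -10 + Σ Δx = -218 m.

-218 m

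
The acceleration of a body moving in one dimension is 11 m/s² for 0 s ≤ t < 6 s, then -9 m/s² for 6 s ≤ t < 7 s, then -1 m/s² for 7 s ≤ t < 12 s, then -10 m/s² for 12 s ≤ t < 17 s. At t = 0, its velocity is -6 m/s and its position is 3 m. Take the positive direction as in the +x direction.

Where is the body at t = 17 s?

568 m

On each constant-a segment, Δv = aΔt and Δx = v₀Δt + ½aΔt²; chain segment to segment.
0–6 s: v starts -6 m/s; Δx = -6·6 + ½·11·6² = 162 m; v ends 60 m/s.
6–7 s: v starts 60 m/s; Δx = 60·1 + ½·-9·1² = 55.5 m; v ends 51 m/s.
7–12 s: v starts 51 m/s; Δx = 51·5 + ½·-1·5² = 242.5 m; v ends 46 m/s.
12–17 s: v starts 46 m/s; Δx = 46·5 + ½·-10·5² = 105 m; v ends -4 m/s.
x(17) = 3 + Σ Δx = 568 m.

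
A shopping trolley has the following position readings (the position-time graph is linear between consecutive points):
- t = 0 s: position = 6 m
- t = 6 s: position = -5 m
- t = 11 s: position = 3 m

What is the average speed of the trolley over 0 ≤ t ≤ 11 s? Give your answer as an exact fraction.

Average speed = (total path length)/(elapsed time); on a piecewise-linear x-t graph the path length is Σ|Δx|.
0–6 s: |Δx| = |-5 − 6| = 11 m
6–11 s: |Δx| = |3 − -5| = 8 m
Total path = 19 m; average speed = 19/11 = 19/11 m/s.

19/11 m/s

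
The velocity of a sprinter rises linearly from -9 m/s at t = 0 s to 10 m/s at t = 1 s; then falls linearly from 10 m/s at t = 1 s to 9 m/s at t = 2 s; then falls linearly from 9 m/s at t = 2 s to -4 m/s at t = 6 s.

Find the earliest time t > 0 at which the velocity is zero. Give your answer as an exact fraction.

t = 9/19 s

v changes sign on 0–1 s (from -9 to 10); the graph is linear there, so v = 0 at t = 0 + (9)·(1 − 0)/(10 − -9) = 9/19 s.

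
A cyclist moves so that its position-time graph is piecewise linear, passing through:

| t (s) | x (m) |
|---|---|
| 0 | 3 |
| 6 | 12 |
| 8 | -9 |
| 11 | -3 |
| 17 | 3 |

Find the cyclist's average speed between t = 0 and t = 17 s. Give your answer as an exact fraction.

Average speed = (total path length)/(elapsed time); on a piecewise-linear x-t graph the path length is Σ|Δx|.
0–6 s: |Δx| = |12 − 3| = 9 m
6–8 s: |Δx| = |-9 − 12| = 21 m
8–11 s: |Δx| = |-3 − -9| = 6 m
11–17 s: |Δx| = |3 − -3| = 6 m
Total path = 42 m; average speed = 42/17 = 42/17 m/s.

42/17 m/s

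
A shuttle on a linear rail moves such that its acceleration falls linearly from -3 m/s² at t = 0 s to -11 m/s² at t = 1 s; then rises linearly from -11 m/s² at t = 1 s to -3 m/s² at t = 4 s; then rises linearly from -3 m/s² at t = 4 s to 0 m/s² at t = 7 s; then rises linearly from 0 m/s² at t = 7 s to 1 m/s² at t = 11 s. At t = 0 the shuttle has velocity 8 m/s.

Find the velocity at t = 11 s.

-22.5 m/s

Δv equals the area under the a-t graph; then v = v₀ + Δv.
0–1 s: ½(-3 + -11)(1) = -7 m/s
1–4 s: ½(-11 + -3)(3) = -21 m/s
4–7 s: ½(-3 + 0)(3) = -4.5 m/s
7–11 s: ½(0 + 1)(4) = 2 m/s
Δv = -30.5 m/s, so v(11) = 8 + (-30.5) = -22.5 m/s.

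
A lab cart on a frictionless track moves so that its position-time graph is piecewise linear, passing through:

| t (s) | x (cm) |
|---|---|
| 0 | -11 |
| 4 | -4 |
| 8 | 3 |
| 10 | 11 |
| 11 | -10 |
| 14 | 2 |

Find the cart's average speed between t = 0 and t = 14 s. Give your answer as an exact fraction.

Average speed = (total path length)/(elapsed time); on a piecewise-linear x-t graph the path length is Σ|Δx|.
0–4 s: |Δx| = |-4 − -11| = 7 cm
4–8 s: |Δx| = |3 − -4| = 7 cm
8–10 s: |Δx| = |11 − 3| = 8 cm
10–11 s: |Δx| = |-10 − 11| = 21 cm
11–14 s: |Δx| = |2 − -10| = 12 cm
Total path = 55 cm; average speed = 55/14 = 55/14 cm/s.

55/14 cm/s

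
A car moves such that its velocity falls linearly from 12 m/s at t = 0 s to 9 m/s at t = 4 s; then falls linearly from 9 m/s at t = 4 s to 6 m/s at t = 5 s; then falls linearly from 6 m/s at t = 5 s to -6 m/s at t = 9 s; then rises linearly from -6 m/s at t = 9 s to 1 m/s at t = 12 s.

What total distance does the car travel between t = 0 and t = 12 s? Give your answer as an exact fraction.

Distance (not displacement) is the total path length: add the absolute areas under v-t.
0–4 s: |½(12 + 9)(4)| = 42 m
4–5 s: |½(9 + 6)(1)| = 7.5 m
5–9 s: v = 0 at t = 7 s; triangle areas 6 + 6 = 12 m
9–12 s: v = 0 at t = 81/7 s; triangle areas 54/7 + 3/14 = 111/14 m
Total distance = 486/7 m

486/7 m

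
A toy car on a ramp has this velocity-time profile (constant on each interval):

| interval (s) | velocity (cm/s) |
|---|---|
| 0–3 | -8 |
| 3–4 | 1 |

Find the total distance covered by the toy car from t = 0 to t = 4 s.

25 cm

Distance (not displacement) is the total path length: add the absolute areas under v-t.
0–3 s: |-8| × 3 = 24 cm
3–4 s: |1| × 1 = 1 cm
Total distance = 25 cm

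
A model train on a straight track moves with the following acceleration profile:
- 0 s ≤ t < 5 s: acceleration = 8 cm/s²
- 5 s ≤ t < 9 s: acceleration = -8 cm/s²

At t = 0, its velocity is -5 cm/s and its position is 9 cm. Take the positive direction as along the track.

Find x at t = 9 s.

160 cm

On each constant-a segment, Δv = aΔt and Δx = v₀Δt + ½aΔt²; chain segment to segment.
0–5 s: v starts -5 cm/s; Δx = -5·5 + ½·8·5² = 75 cm; v ends 35 cm/s.
5–9 s: v starts 35 cm/s; Δx = 35·4 + ½·-8·4² = 76 cm; v ends 3 cm/s.
x(9) = 9 + Σ Δx = 160 cm.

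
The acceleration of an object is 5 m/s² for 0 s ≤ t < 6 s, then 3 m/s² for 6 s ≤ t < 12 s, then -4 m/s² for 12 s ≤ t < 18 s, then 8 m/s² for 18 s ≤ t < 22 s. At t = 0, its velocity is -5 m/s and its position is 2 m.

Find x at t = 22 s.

592 m

On each constant-a segment, Δv = aΔt and Δx = v₀Δt + ½aΔt²; chain segment to segment.
0–6 s: v starts -5 m/s; Δx = -5·6 + ½·5·6² = 60 m; v ends 25 m/s.
6–12 s: v starts 25 m/s; Δx = 25·6 + ½·3·6² = 204 m; v ends 43 m/s.
12–18 s: v starts 43 m/s; Δx = 43·6 + ½·-4·6² = 186 m; v ends 19 m/s.
18–22 s: v starts 19 m/s; Δx = 19·4 + ½·8·4² = 140 m; v ends 51 m/s.
x(22) = 2 + Σ Δx = 592 m.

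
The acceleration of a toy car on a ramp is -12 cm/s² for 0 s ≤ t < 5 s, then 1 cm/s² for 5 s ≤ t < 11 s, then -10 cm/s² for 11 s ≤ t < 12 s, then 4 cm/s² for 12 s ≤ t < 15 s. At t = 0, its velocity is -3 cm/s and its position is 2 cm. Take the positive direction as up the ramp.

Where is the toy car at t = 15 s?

-768 cm

On each constant-a segment, Δv = aΔt and Δx = v₀Δt + ½aΔt²; chain segment to segment.
0–5 s: v starts -3 cm/s; Δx = -3·5 + ½·-12·5² = -165 cm; v ends -63 cm/s.
5–11 s: v starts -63 cm/s; Δx = -63·6 + ½·1·6² = -360 cm; v ends -57 cm/s.
11–12 s: v starts -57 cm/s; Δx = -57·1 + ½·-10·1² = -62 cm; v ends -67 cm/s.
12–15 s: v starts -67 cm/s; Δx = -67·3 + ½·4·3² = -183 cm; v ends -55 cm/s.
x(15) = 2 + Σ Δx = -768 cm.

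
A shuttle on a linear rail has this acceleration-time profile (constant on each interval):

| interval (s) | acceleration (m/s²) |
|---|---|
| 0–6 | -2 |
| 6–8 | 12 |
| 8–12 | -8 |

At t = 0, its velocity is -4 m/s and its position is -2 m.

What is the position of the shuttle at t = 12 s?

-102 m

On each constant-a segment, Δv = aΔt and Δx = v₀Δt + ½aΔt²; chain segment to segment.
0–6 s: v starts -4 m/s; Δx = -4·6 + ½·-2·6² = -60 m; v ends -16 m/s.
6–8 s: v starts -16 m/s; Δx = -16·2 + ½·12·2² = -8 m; v ends 8 m/s.
8–12 s: v starts 8 m/s; Δx = 8·4 + ½·-8·4² = -32 m; v ends -24 m/s.
x(12) = -2 + Σ Δx = -102 m.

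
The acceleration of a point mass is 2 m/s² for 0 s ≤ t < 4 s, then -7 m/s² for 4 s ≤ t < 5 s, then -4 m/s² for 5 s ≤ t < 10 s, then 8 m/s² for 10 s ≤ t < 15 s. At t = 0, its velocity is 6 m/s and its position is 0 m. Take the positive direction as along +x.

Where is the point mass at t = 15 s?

On each constant-a segment, Δv = aΔt and Δx = v₀Δt + ½aΔt²; chain segment to segment.
0–4 s: v starts 6 m/s; Δx = 6·4 + ½·2·4² = 40 m; v ends 14 m/s.
4–5 s: v starts 14 m/s; Δx = 14·1 + ½·-7·1² = 10.5 m; v ends 7 m/s.
5–10 s: v starts 7 m/s; Δx = 7·5 + ½·-4·5² = -15 m; v ends -13 m/s.
10–15 s: v starts -13 m/s; Δx = -13·5 + ½·8·5² = 35 m; v ends 27 m/s.
x(15) = 0 + Σ Δx = 70.5 m.

70.5 m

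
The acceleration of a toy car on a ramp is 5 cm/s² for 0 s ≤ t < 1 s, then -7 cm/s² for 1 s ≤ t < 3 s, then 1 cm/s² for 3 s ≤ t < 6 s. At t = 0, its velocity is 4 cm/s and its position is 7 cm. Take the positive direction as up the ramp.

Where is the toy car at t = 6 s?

7 cm

On each constant-a segment, Δv = aΔt and Δx = v₀Δt + ½aΔt²; chain segment to segment.
0–1 s: v starts 4 cm/s; Δx = 4·1 + ½·5·1² = 6.5 cm; v ends 9 cm/s.
1–3 s: v starts 9 cm/s; Δx = 9·2 + ½·-7·2² = 4 cm; v ends -5 cm/s.
3–6 s: v starts -5 cm/s; Δx = -5·3 + ½·1·3² = -10.5 cm; v ends -2 cm/s.
x(6) = 7 + Σ Δx = 7 cm.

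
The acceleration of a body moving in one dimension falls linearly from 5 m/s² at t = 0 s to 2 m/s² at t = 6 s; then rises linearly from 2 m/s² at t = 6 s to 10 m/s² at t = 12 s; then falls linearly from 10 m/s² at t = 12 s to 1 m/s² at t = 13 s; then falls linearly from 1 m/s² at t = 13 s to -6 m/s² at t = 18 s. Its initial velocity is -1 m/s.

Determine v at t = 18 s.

49 m/s

Δv equals the area under the a-t graph; then v = v₀ + Δv.
0–6 s: ½(5 + 2)(6) = 21 m/s
6–12 s: ½(2 + 10)(6) = 36 m/s
12–13 s: ½(10 + 1)(1) = 5.5 m/s
13–18 s: ½(1 + -6)(5) = -12.5 m/s
Δv = 50 m/s, so v(18) = -1 + (50) = 49 m/s.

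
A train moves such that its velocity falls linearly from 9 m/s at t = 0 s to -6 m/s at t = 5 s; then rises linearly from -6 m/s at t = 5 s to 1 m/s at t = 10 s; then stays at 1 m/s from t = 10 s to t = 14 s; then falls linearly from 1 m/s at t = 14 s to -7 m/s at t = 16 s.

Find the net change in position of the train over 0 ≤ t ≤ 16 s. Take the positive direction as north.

Displacement is the signed area under the v-t curve.
0–5 s: ½(9 + -6)(5) = 7.5 m
5–10 s: ½(-6 + 1)(5) = -12.5 m
10–14 s: 1 × 4 = 4 m
14–16 s: ½(1 + -7)(2) = -6 m
Net displacement = -7 m

-7 m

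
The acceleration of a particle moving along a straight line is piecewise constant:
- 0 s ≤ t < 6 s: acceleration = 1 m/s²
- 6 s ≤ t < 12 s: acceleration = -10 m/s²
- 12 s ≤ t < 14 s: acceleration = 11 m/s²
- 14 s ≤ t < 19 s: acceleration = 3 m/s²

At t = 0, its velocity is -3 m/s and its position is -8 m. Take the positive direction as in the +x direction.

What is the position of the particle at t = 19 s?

On each constant-a segment, Δv = aΔt and Δx = v₀Δt + ½aΔt²; chain segment to segment.
0–6 s: v starts -3 m/s; Δx = -3·6 + ½·1·6² = 0 m; v ends 3 m/s.
6–12 s: v starts 3 m/s; Δx = 3·6 + ½·-10·6² = -162 m; v ends -57 m/s.
12–14 s: v starts -57 m/s; Δx = -57·2 + ½·11·2² = -92 m; v ends -35 m/s.
14–19 s: v starts -35 m/s; Δx = -35·5 + ½·3·5² = -137.5 m; v ends -20 m/s.
x(19) = -8 + Σ Δx = -399.5 m.

-399.5 m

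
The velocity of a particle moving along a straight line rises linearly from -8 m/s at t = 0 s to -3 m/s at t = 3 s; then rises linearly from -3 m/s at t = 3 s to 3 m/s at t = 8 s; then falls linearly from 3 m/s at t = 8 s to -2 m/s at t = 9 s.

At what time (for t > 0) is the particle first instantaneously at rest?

t = 5.5 s

v changes sign on 3–8 s (from -3 to 3); the graph is linear there, so v = 0 at t = 3 + (3)·(8 − 3)/(3 − -3) = 5.5 s.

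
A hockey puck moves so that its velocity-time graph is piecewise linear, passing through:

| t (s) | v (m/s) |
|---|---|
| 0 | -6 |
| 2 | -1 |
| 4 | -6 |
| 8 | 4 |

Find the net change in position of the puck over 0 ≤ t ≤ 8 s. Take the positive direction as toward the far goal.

Net displacement equals the area under the velocity-time graph (areas below the axis count negative).
0–2 s: ½(-6 + -1)(2) = -7 m
2–4 s: ½(-1 + -6)(2) = -7 m
4–8 s: ½(-6 + 4)(4) = -4 m
Net displacement = -18 m

-18 m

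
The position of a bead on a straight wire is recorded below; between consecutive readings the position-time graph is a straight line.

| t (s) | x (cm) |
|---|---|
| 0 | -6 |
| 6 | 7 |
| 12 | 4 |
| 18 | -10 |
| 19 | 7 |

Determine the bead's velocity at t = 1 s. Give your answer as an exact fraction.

13/6 cm/s

Velocity is the slope of the x-t graph on 0–6 s: (7 − -6)/(6 − 0) = 13/6 cm/s.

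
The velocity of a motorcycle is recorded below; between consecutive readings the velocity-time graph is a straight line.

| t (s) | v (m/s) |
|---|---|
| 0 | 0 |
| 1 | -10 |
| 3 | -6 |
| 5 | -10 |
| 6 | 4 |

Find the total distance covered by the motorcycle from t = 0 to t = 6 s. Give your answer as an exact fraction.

Distance (not displacement) is the total path length: add the absolute areas under v-t.
0–1 s: |½(0 + -10)(1)| = 5 m
1–3 s: |½(-10 + -6)(2)| = 16 m
3–5 s: |½(-6 + -10)(2)| = 16 m
5–6 s: v = 0 at t = 40/7 s; triangle areas 25/7 + 4/7 = 29/7 m
Total distance = 288/7 m

288/7 m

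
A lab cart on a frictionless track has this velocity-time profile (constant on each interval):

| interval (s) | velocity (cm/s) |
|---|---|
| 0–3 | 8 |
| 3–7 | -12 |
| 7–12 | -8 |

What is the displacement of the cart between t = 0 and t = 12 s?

Net displacement equals the area under the velocity-time graph (areas below the axis count negative).
0–3 s: 8 × 3 = 24 cm
3–7 s: -12 × 4 = -48 cm
7–12 s: -8 × 5 = -40 cm
Net displacement = -64 cm

-64 cm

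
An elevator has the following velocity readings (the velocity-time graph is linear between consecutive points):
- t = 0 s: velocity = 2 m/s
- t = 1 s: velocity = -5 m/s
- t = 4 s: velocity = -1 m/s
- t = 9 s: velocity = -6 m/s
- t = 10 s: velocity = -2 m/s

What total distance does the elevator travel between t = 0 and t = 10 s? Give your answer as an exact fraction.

228/7 m

Total distance travelled is ∫|v| dt — sum the magnitudes of each area piece.
0–1 s: v = 0 at t = 2/7 s; triangle areas 2/7 + 25/14 = 29/14 m
1–4 s: |½(-5 + -1)(3)| = 9 m
4–9 s: |½(-1 + -6)(5)| = 17.5 m
9–10 s: |½(-6 + -2)(1)| = 4 m
Total distance = 228/7 m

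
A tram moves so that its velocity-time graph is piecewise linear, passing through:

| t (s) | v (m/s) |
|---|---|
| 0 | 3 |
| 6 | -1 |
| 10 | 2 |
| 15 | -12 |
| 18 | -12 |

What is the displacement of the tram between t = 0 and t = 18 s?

-53 m

Displacement is the signed area under the v-t curve.
0–6 s: ½(3 + -1)(6) = 6 m
6–10 s: ½(-1 + 2)(4) = 2 m
10–15 s: ½(2 + -12)(5) = -25 m
15–18 s: -12 × 3 = -36 m
Net displacement = -53 m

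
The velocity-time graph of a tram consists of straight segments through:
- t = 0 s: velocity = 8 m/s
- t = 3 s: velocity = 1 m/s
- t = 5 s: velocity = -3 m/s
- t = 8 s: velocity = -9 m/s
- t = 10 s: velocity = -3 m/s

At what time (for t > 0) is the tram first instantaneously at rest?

v changes sign on 3–5 s (from 1 to -3); the graph is linear there, so v = 0 at t = 3 + (-1)·(5 − 3)/(-3 − 1) = 3.5 s.

t = 3.5 s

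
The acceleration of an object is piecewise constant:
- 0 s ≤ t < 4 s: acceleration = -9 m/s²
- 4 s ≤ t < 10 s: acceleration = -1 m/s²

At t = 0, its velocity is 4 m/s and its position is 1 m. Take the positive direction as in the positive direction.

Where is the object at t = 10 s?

-265 m

On each constant-a segment, Δv = aΔt and Δx = v₀Δt + ½aΔt²; chain segment to segment.
0–4 s: v starts 4 m/s; Δx = 4·4 + ½·-9·4² = -56 m; v ends -32 m/s.
4–10 s: v starts -32 m/s; Δx = -32·6 + ½·-1·6² = -210 m; v ends -38 m/s.
x(10) = 1 + Σ Δx = -265 m.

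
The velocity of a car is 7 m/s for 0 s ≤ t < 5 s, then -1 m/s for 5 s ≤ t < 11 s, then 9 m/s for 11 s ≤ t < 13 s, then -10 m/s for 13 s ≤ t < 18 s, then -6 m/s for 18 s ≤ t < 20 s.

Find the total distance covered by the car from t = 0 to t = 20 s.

Total distance travelled is ∫|v| dt — sum the magnitudes of each area piece.
0–5 s: |7| × 5 = 35 m
5–11 s: |-1| × 6 = 6 m
11–13 s: |9| × 2 = 18 m
13–18 s: |-10| × 5 = 50 m
18–20 s: |-6| × 2 = 12 m
Total distance = 121 m

121 m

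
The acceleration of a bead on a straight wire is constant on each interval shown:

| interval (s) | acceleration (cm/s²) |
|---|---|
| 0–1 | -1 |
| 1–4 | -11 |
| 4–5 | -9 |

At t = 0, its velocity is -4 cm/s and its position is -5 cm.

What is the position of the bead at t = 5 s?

-116.5 cm

On each constant-a segment, Δv = aΔt and Δx = v₀Δt + ½aΔt²; chain segment to segment.
0–1 s: v starts -4 cm/s; Δx = -4·1 + ½·-1·1² = -4.5 cm; v ends -5 cm/s.
1–4 s: v starts -5 cm/s; Δx = -5·3 + ½·-11·3² = -64.5 cm; v ends -38 cm/s.
4–5 s: v starts -38 cm/s; Δx = -38·1 + ½·-9·1² = -42.5 cm; v ends -47 cm/s.
x(5) = -5 + Σ Δx = -116.5 cm.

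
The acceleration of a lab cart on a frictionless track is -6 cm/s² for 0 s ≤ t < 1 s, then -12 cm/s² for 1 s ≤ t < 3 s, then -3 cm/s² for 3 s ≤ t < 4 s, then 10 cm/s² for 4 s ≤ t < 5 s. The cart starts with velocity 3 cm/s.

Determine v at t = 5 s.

-20 cm/s

Δv equals the area under the a-t graph; then v = v₀ + Δv.
0–1 s: -6 × 1 = -6 cm/s
1–3 s: -12 × 2 = -24 cm/s
3–4 s: -3 × 1 = -3 cm/s
4–5 s: 10 × 1 = 10 cm/s
Δv = -23 cm/s, so v(5) = 3 + (-23) = -20 cm/s.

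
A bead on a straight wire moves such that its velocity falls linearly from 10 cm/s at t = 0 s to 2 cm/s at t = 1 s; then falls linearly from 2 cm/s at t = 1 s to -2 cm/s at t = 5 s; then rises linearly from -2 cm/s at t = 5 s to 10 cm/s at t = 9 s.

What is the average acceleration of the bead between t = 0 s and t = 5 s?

-2.4 cm/s²

Average acceleration = Δv/Δt = (-2 − 10)/(5 − 0) = -2.4 cm/s².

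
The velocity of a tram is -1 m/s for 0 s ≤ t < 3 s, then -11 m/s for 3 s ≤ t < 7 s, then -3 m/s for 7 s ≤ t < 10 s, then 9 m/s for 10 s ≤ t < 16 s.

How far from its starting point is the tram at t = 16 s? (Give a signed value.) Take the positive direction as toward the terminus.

-2 m

Displacement is the signed area under the v-t curve.
0–3 s: -1 × 3 = -3 m
3–7 s: -11 × 4 = -44 m
7–10 s: -3 × 3 = -9 m
10–16 s: 9 × 6 = 54 m
Net displacement = -2 m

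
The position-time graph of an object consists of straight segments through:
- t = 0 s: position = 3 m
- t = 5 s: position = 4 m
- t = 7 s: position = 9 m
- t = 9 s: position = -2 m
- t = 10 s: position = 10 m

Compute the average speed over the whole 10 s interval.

Average speed = (total path length)/(elapsed time); on a piecewise-linear x-t graph the path length is Σ|Δx|.
0–5 s: |Δx| = |4 − 3| = 1 m
5–7 s: |Δx| = |9 − 4| = 5 m
7–9 s: |Δx| = |-2 − 9| = 11 m
9–10 s: |Δx| = |10 − -2| = 12 m
Total path = 29 m; average speed = 29/10 = 2.9 m/s.

2.9 m/s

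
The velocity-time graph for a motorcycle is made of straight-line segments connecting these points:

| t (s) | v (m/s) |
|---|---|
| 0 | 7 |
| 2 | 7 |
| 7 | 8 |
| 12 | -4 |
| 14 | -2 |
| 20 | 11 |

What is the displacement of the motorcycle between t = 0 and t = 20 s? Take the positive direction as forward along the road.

82.5 m

Net displacement equals the area under the velocity-time graph (areas below the axis count negative).
0–2 s: 7 × 2 = 14 m
2–7 s: ½(7 + 8)(5) = 37.5 m
7–12 s: ½(8 + -4)(5) = 10 m
12–14 s: ½(-4 + -2)(2) = -6 m
14–20 s: ½(-2 + 11)(6) = 27 m
Net displacement = 82.5 m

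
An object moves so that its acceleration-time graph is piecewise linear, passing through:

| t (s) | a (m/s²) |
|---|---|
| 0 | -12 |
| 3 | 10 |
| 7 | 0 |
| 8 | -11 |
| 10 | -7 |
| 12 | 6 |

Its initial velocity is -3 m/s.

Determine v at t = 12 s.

-10.5 m/s

Δv equals the area under the a-t graph; then v = v₀ + Δv.
0–3 s: ½(-12 + 10)(3) = -3 m/s
3–7 s: ½(10 + 0)(4) = 20 m/s
7–8 s: ½(0 + -11)(1) = -5.5 m/s
8–10 s: ½(-11 + -7)(2) = -18 m/s
10–12 s: ½(-7 + 6)(2) = -1 m/s
Δv = -7.5 m/s, so v(12) = -3 + (-7.5) = -10.5 m/s.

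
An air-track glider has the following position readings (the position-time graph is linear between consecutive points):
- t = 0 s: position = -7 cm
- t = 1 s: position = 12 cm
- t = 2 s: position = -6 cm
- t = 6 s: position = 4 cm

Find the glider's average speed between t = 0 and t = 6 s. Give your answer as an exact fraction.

Average speed = (total path length)/(elapsed time); on a piecewise-linear x-t graph the path length is Σ|Δx|.
0–1 s: |Δx| = |12 − -7| = 19 cm
1–2 s: |Δx| = |-6 − 12| = 18 cm
2–6 s: |Δx| = |4 − -6| = 10 cm
Total path = 47 cm; average speed = 47/6 = 47/6 cm/s.

47/6 cm/s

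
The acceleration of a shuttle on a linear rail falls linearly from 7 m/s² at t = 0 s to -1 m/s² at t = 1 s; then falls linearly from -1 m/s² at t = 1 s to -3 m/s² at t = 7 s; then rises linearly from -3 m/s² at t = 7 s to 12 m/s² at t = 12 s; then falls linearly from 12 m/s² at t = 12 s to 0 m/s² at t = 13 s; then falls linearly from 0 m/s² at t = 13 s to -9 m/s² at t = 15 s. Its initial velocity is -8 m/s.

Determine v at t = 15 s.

Δv equals the area under the a-t graph; then v = v₀ + Δv.
0–1 s: ½(7 + -1)(1) = 3 m/s
1–7 s: ½(-1 + -3)(6) = -12 m/s
7–12 s: ½(-3 + 12)(5) = 22.5 m/s
12–13 s: ½(12 + 0)(1) = 6 m/s
13–15 s: ½(0 + -9)(2) = -9 m/s
Δv = 10.5 m/s, so v(15) = -8 + (10.5) = 2.5 m/s.

2.5 m/s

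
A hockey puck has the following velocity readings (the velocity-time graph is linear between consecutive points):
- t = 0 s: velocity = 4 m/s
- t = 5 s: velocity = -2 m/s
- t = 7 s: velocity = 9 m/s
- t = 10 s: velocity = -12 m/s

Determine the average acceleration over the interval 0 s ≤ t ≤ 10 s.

-1.6 m/s²

Average acceleration = Δv/Δt = (-12 − 4)/(10 − 0) = -1.6 m/s².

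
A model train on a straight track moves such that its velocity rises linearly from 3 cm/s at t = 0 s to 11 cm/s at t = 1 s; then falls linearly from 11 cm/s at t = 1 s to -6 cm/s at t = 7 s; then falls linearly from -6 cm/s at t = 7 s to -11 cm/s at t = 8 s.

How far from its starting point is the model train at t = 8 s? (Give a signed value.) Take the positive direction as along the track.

Displacement is the signed area under the v-t curve.
0–1 s: ½(3 + 11)(1) = 7 cm
1–7 s: ½(11 + -6)(6) = 15 cm
7–8 s: ½(-6 + -11)(1) = -8.5 cm
Net displacement = 13.5 cm

13.5 cm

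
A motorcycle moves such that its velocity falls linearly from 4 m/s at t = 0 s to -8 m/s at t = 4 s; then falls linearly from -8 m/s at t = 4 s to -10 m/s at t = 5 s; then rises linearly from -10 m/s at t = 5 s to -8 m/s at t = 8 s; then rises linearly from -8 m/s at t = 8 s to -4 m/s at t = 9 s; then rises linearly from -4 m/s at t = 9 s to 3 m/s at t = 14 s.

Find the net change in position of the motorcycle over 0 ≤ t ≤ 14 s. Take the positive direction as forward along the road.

-52.5 m

Net displacement equals the area under the velocity-time graph (areas below the axis count negative).
0–4 s: ½(4 + -8)(4) = -8 m
4–5 s: ½(-8 + -10)(1) = -9 m
5–8 s: ½(-10 + -8)(3) = -27 m
8–9 s: ½(-8 + -4)(1) = -6 m
9–14 s: ½(-4 + 3)(5) = -2.5 m
Net displacement = -52.5 m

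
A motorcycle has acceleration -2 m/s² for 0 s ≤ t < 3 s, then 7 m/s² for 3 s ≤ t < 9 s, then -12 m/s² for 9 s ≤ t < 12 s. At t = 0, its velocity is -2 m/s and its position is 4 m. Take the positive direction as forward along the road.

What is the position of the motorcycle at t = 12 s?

115 m

On each constant-a segment, Δv = aΔt and Δx = v₀Δt + ½aΔt²; chain segment to segment.
0–3 s: v starts -2 m/s; Δx = -2·3 + ½·-2·3² = -15 m; v ends -8 m/s.
3–9 s: v starts -8 m/s; Δx = -8·6 + ½·7·6² = 78 m; v ends 34 m/s.
9–12 s: v starts 34 m/s; Δx = 34·3 + ½·-12·3² = 48 m; v ends -2 m/s.
x(12) = 4 + Σ Δx = 115 m.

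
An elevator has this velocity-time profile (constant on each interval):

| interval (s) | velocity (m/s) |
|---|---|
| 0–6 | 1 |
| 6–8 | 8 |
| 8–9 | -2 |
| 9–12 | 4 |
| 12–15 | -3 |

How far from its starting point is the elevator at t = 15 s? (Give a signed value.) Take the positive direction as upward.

23 m

Displacement is the signed area under the v-t curve.
0–6 s: 1 × 6 = 6 m
6–8 s: 8 × 2 = 16 m
8–9 s: -2 × 1 = -2 m
9–12 s: 4 × 3 = 12 m
12–15 s: -3 × 3 = -9 m
Net displacement = 23 m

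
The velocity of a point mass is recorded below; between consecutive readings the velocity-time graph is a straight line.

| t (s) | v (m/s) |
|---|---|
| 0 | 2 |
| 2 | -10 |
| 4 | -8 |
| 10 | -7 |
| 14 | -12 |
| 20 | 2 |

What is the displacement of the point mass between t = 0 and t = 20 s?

-139 m

Displacement is the signed area under the v-t curve.
0–2 s: ½(2 + -10)(2) = -8 m
2–4 s: ½(-10 + -8)(2) = -18 m
4–10 s: ½(-8 + -7)(6) = -45 m
10–14 s: ½(-7 + -12)(4) = -38 m
14–20 s: ½(-12 + 2)(6) = -30 m
Net displacement = -139 m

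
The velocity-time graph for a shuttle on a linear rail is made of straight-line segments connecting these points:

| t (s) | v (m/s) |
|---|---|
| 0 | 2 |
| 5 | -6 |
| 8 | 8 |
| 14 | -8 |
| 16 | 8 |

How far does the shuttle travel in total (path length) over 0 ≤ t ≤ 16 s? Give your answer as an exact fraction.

773/14 m

Total distance travelled is ∫|v| dt — sum the magnitudes of each area piece.
0–5 s: v = 0 at t = 1.25 s; triangle areas 1.25 + 11.25 = 12.5 m
5–8 s: v = 0 at t = 44/7 s; triangle areas 27/7 + 48/7 = 75/7 m
8–14 s: v = 0 at t = 11 s; triangle areas 12 + 12 = 24 m
14–16 s: v = 0 at t = 15 s; triangle areas 4 + 4 = 8 m
Total distance = 773/14 m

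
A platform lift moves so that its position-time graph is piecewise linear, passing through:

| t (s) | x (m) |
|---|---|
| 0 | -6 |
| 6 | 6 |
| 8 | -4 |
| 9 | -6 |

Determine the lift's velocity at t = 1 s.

Velocity is the slope of the x-t graph on 0–6 s: (6 − -6)/(6 − 0) = 2 m/s.

2 m/s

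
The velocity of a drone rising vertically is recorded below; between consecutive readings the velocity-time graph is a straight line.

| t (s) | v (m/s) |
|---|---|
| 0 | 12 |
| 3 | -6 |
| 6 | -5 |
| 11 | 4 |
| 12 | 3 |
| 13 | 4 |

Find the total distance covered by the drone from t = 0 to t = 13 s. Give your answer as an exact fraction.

449/9 m

Distance (not displacement) is the total path length: add the absolute areas under v-t.
0–3 s: v = 0 at t = 2 s; triangle areas 12 + 3 = 15 m
3–6 s: |½(-6 + -5)(3)| = 16.5 m
6–11 s: v = 0 at t = 79/9 s; triangle areas 125/18 + 40/9 = 205/18 m
11–12 s: |½(4 + 3)(1)| = 3.5 m
12–13 s: |½(3 + 4)(1)| = 3.5 m
Total distance = 449/9 m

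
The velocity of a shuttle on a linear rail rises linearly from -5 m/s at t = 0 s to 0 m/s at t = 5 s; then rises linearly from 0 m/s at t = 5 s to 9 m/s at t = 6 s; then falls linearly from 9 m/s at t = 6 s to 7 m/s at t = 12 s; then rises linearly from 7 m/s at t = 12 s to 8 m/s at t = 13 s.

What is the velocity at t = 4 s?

-1 m/s

On 0–5 s the graph is linear from -5 to 0 m/s: v(4) = -5 + (0 − -5)·(4 − 0)/(5 − 0) = -1 m/s.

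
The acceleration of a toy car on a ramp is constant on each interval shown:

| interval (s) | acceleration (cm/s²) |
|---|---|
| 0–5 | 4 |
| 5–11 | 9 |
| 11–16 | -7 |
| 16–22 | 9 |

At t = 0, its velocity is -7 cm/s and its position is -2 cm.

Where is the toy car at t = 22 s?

On each constant-a segment, Δv = aΔt and Δx = v₀Δt + ½aΔt²; chain segment to segment.
0–5 s: v starts -7 cm/s; Δx = -7·5 + ½·4·5² = 15 cm; v ends 13 cm/s.
5–11 s: v starts 13 cm/s; Δx = 13·6 + ½·9·6² = 240 cm; v ends 67 cm/s.
11–16 s: v starts 67 cm/s; Δx = 67·5 + ½·-7·5² = 247.5 cm; v ends 32 cm/s.
16–22 s: v starts 32 cm/s; Δx = 32·6 + ½·9·6² = 354 cm; v ends 86 cm/s.
x(22) = -2 + Σ Δx = 854.5 cm.

854.5 cm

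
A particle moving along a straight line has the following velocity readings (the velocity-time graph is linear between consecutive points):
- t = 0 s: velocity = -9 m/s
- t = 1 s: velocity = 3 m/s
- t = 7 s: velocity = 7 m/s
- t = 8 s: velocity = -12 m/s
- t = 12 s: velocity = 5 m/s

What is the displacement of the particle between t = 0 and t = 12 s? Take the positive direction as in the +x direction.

10.5 m

Net displacement equals the area under the velocity-time graph (areas below the axis count negative).
0–1 s: ½(-9 + 3)(1) = -3 m
1–7 s: ½(3 + 7)(6) = 30 m
7–8 s: ½(7 + -12)(1) = -2.5 m
8–12 s: ½(-12 + 5)(4) = -14 m
Net displacement = 10.5 m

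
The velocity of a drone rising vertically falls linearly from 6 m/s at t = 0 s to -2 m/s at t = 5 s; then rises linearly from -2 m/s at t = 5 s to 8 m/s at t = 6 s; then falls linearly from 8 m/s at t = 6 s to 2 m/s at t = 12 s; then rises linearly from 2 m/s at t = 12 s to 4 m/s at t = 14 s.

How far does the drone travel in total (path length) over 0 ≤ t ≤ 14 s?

51.9 m

Distance (not displacement) is the total path length: add the absolute areas under v-t.
0–5 s: v = 0 at t = 3.75 s; triangle areas 11.25 + 1.25 = 12.5 m
5–6 s: v = 0 at t = 5.2 s; triangle areas 0.2 + 3.2 = 3.4 m
6–12 s: |½(8 + 2)(6)| = 30 m
12–14 s: |½(2 + 4)(2)| = 6 m
Total distance = 51.9 m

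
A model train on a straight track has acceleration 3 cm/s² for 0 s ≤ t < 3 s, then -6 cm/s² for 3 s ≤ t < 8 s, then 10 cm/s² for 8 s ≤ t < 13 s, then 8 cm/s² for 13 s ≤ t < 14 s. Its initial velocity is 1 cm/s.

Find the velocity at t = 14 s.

Δv equals the area under the a-t graph; then v = v₀ + Δv.
0–3 s: 3 × 3 = 9 cm/s
3–8 s: -6 × 5 = -30 cm/s
8–13 s: 10 × 5 = 50 cm/s
13–14 s: 8 × 1 = 8 cm/s
Δv = 37 cm/s, so v(14) = 1 + (37) = 38 cm/s.

38 cm/s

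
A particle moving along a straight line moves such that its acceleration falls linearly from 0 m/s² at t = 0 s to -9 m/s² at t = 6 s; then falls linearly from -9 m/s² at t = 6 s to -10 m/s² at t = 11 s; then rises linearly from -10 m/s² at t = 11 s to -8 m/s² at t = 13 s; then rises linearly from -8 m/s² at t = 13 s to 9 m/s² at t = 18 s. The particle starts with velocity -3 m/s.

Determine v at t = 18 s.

-93 m/s

Δv equals the area under the a-t graph; then v = v₀ + Δv.
0–6 s: ½(0 + -9)(6) = -27 m/s
6–11 s: ½(-9 + -10)(5) = -47.5 m/s
11–13 s: ½(-10 + -8)(2) = -18 m/s
13–18 s: ½(-8 + 9)(5) = 2.5 m/s
Δv = -90 m/s, so v(18) = -3 + (-90) = -93 m/s.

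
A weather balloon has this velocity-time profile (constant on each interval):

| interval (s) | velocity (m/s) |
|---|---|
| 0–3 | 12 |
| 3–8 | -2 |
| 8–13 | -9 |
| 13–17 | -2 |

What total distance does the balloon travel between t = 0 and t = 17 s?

Total distance travelled is ∫|v| dt — sum the magnitudes of each area piece.
0–3 s: |12| × 3 = 36 m
3–8 s: |-2| × 5 = 10 m
8–13 s: |-9| × 5 = 45 m
13–17 s: |-2| × 4 = 8 m
Total distance = 99 m

99 m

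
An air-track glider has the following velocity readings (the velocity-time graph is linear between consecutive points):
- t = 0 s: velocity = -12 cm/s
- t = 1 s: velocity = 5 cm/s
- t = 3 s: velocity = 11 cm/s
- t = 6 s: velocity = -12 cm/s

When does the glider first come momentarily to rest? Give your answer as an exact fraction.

t = 12/17 s

v changes sign on 0–1 s (from -12 to 5); the graph is linear there, so v = 0 at t = 0 + (12)·(1 − 0)/(5 − -12) = 12/17 s.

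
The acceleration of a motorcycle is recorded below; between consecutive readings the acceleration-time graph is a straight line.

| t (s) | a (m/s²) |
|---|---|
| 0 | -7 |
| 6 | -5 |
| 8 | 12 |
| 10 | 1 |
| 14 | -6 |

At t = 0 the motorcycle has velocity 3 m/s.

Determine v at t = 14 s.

Δv equals the area under the a-t graph; then v = v₀ + Δv.
0–6 s: ½(-7 + -5)(6) = -36 m/s
6–8 s: ½(-5 + 12)(2) = 7 m/s
8–10 s: ½(12 + 1)(2) = 13 m/s
10–14 s: ½(1 + -6)(4) = -10 m/s
Δv = -26 m/s, so v(14) = 3 + (-26) = -23 m/s.

-23 m/s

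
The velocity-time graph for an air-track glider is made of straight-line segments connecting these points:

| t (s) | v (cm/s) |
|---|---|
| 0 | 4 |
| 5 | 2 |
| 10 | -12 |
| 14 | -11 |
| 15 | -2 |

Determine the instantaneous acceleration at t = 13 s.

Acceleration is the slope of the v-t graph on 10–14 s: (-11 − -12)/(14 − 10) = 0.25 cm/s².

0.25 cm/s²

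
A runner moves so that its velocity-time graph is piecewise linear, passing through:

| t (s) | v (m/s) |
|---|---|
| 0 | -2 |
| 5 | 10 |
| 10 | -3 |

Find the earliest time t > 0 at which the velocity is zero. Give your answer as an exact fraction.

t = 5/6 s

v changes sign on 0–5 s (from -2 to 10); the graph is linear there, so v = 0 at t = 0 + (2)·(5 − 0)/(10 − -2) = 5/6 s.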